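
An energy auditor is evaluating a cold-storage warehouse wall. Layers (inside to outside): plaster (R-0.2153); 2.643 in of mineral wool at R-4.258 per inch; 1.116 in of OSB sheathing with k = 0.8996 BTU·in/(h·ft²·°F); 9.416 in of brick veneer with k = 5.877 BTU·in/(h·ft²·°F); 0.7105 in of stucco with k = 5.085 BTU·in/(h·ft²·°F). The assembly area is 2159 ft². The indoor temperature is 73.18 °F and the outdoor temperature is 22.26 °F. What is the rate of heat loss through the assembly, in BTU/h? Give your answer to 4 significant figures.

2.643 × 4.258 = 11.254
1.116/0.8996 = 1.2406
9.416/5.877 = 1.6022
0.7105/5.085 = 0.13972
R_total = 0.2153 + 11.254 + 1.2406 + 1.6022 + 0.13972 = 14.452 ft²·°F·h/BTU
Q = A·ΔT/R = 2159 × (73.18 − 22.26) / 14.452 = 7607.2 BTU/h

7607 BTU/h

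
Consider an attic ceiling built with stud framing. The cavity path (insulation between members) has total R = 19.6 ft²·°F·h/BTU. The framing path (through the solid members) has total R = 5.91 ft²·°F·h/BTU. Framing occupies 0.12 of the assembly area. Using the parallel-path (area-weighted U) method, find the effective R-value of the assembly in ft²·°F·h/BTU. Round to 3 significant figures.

15.3 ft²·°F·h/BTU

U_eff = 0.88/19.6 + 0.12/5.91 = 0.0449 + 0.0203 = 0.0652
R_eff = 1/U_eff = 15.34 ft²·°F·h/BTU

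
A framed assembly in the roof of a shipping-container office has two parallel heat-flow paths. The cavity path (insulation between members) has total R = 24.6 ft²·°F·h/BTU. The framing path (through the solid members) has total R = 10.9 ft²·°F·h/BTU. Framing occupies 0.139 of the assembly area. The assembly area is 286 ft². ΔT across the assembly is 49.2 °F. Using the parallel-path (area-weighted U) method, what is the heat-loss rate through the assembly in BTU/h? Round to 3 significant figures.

672 BTU/h

U_eff = 0.861/24.6 + 0.139/10.9 = 0.035 + 0.01275 = 0.04775
R_eff = 1/U_eff = 20.94 ft²·°F·h/BTU
Q = 286 × 49.2 / 20.94 = 671.9 BTU/h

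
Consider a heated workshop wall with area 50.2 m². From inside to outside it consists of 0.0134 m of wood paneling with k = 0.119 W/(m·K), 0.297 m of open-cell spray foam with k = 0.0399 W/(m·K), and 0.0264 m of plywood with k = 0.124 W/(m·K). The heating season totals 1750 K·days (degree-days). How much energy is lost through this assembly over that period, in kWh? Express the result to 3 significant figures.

271 kWh

0.0134/0.119 = 0.1126
0.297/0.0399 = 7.444
0.0264/0.124 = 0.2129
R_total = 0.1126 + 7.444 + 0.2129 = 7.769 m²·K/W
E = A × HDD × 24 / R / 1000 = 50.2 × 1750 × 24 / 7.769 / 1000 = 271.4 kWh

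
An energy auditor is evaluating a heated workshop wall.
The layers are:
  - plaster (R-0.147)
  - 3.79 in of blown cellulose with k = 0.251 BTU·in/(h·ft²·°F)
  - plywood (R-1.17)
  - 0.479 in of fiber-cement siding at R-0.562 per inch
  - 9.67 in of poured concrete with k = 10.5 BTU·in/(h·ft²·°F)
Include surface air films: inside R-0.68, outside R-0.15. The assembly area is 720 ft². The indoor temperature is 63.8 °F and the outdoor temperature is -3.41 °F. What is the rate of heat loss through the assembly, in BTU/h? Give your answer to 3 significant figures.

2620 BTU/h

3.79/0.251 = 15.1
0.479 × 0.562 = 0.2692
9.67/10.5 = 0.921
R_total = 0.68 + 0.147 + 15.1 + 1.17 + 0.2692 + 0.921 + 0.15 = 18.44 ft²·°F·h/BTU
Q = A·ΔT/R = 720 × (63.8 − (-3.41)) / 18.44 = 2625 BTU/h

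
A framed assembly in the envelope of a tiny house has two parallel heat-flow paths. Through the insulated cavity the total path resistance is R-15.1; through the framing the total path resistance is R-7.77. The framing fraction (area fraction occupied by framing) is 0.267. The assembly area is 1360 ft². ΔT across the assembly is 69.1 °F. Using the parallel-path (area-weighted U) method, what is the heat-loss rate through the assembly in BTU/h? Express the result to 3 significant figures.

U_eff = 0.733/15.1 + 0.267/7.77 = 0.04854 + 0.03436 = 0.08291
R_eff = 1/U_eff = 12.06 ft²·°F·h/BTU
Q = 1360 × 69.1 / 12.06 = 7791 BTU/h

7790 BTU/h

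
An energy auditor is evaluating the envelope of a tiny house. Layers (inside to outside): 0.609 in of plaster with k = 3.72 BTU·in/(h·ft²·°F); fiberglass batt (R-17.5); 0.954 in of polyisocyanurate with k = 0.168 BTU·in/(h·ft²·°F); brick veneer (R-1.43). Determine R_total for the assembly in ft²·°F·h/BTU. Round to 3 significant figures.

0.609/3.72 = 0.1637
0.954/0.168 = 5.679
R_total = 0.1637 + 17.5 + 5.679 + 1.43 = 24.77 ft²·°F·h/BTU

24.8 ft²·°F·h/BTU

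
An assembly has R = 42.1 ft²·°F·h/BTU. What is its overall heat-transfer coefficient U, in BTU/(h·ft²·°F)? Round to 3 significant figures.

0.0238 BTU/(h·ft²·°F)

U = 1/R = 1/42.1 = 0.02375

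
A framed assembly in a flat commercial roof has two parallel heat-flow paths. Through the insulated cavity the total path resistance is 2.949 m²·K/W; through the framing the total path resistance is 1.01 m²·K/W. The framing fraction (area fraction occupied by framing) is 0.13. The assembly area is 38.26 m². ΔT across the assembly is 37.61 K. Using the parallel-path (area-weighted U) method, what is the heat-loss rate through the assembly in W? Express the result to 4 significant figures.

609.7 W

U_eff = 0.87/2.949 + 0.13/1.01 = 0.29502 + 0.12871 = 0.42373
R_eff = 1/U_eff = 2.36 m²·K/W
Q = 38.26 × 37.61 / 2.36 = 609.73 W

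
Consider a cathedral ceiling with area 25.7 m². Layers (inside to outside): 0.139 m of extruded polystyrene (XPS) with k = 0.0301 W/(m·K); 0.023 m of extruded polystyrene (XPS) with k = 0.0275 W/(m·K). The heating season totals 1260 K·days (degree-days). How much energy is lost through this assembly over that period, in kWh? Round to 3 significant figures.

0.139/0.0301 = 4.618
0.023/0.0275 = 0.8364
R_total = 4.618 + 0.8364 = 5.454 m²·K/W
E = A × HDD × 24 / R / 1000 = 25.7 × 1260 × 24 / 5.454 / 1000 = 142.5 kWh

142 kWh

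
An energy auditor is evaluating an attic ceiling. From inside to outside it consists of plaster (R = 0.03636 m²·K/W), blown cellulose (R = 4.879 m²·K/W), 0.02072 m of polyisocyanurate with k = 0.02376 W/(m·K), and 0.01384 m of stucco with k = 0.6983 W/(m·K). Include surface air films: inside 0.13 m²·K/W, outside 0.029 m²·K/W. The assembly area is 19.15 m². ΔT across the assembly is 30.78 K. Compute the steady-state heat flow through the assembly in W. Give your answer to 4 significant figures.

0.02072/0.02376 = 0.87205
0.01384/0.6983 = 0.01982
R_total = 0.13 + 0.03636 + 4.879 + 0.87205 + 0.01982 + 0.029 = 5.9662 m²·K/W
Q = A·ΔT/R = 19.15 × 30.78 / 5.9662 = 98.795 W

98.80 W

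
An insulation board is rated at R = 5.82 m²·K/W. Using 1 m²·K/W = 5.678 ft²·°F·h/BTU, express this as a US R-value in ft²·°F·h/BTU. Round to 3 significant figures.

33.0 ft²·°F·h/BTU

R_US = 5.82 × 5.678 = 33.05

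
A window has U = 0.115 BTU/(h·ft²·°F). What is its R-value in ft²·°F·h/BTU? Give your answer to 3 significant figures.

8.70 ft²·°F·h/BTU

R = 1/U = 1/0.115 = 8.696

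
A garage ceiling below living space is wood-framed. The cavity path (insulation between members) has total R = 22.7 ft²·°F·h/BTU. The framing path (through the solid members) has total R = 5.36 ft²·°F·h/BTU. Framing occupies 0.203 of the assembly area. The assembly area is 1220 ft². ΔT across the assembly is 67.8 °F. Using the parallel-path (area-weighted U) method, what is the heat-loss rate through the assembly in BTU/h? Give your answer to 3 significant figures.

U_eff = 0.797/22.7 + 0.203/5.36 = 0.03511 + 0.03787 = 0.07298
R_eff = 1/U_eff = 13.7 ft²·°F·h/BTU
Q = 1220 × 67.8 / 13.7 = 6037 BTU/h

6040 BTU/h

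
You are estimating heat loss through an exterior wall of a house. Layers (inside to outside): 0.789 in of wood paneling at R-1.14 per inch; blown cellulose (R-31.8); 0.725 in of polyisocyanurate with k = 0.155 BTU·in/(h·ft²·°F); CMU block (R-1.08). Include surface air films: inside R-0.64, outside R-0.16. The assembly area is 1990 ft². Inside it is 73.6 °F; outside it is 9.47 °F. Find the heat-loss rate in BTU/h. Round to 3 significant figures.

0.789 × 1.14 = 0.8995
0.725/0.155 = 4.677
R_total = 0.64 + 0.8995 + 31.8 + 4.677 + 1.08 + 0.16 = 39.26 ft²·°F·h/BTU
Q = A·ΔT/R = 1990 × (73.6 − 9.47) / 39.26 = 3251 BTU/h

3250 BTU/h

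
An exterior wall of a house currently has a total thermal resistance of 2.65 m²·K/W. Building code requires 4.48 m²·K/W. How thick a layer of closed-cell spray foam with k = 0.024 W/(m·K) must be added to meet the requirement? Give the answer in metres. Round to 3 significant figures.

ΔR = 4.48 − 2.65 = 1.83 m²·K/W
L = ΔR × k = 1.83 × 0.024 = 0.04392 m

0.0439 m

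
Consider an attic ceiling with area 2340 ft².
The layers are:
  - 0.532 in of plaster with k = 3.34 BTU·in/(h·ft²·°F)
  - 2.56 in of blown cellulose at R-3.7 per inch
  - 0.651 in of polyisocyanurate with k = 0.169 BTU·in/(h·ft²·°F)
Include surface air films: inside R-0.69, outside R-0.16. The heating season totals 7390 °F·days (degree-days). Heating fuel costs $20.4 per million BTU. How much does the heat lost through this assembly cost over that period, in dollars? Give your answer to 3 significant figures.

591 dollars

0.532/3.34 = 0.1593
2.56 × 3.7 = 9.472
0.651/0.169 = 3.852
R_total = 0.69 + 0.1593 + 9.472 + 3.852 + 0.16 = 14.33 ft²·°F·h/BTU
E = A × HDD × 24 / R = 2340 × 7390 × 24 / 14.33 = 28960000 BTU
Cost = 28960000/10⁶ × 20.4 = $590.7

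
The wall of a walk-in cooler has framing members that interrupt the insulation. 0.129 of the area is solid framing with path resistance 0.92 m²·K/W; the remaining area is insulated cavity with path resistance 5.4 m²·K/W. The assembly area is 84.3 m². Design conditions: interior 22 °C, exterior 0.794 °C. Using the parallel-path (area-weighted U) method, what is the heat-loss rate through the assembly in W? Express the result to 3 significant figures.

U_eff = 0.871/5.4 + 0.129/0.92 = 0.1613 + 0.1402 = 0.3015
R_eff = 1/U_eff = 3.317 m²·K/W
Q = 84.3 × (22 − 0.794) / 3.317 = 539 W

539 W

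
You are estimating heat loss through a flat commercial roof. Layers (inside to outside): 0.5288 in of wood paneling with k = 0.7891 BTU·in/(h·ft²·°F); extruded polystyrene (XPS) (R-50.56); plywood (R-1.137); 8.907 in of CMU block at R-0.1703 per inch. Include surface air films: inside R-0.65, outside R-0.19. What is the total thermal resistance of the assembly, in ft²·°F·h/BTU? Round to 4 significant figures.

0.5288/0.7891 = 0.67013
8.907 × 0.1703 = 1.5169
R_total = 0.65 + 0.67013 + 50.56 + 1.137 + 1.5169 + 0.19 = 54.724 ft²·°F·h/BTU

54.72 ft²·°F·h/BTU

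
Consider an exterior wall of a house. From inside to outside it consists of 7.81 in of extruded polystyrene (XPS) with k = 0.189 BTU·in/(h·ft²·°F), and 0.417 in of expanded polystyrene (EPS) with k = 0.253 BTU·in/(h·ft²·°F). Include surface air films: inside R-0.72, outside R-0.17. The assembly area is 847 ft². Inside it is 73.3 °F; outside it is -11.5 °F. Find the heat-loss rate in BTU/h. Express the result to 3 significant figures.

7.81/0.189 = 41.32
0.417/0.253 = 1.648
R_total = 0.72 + 41.32 + 1.648 + 0.17 = 43.86 ft²·°F·h/BTU
Q = A·ΔT/R = 847 × (73.3 − (-11.5)) / 43.86 = 1638 BTU/h

1640 BTU/h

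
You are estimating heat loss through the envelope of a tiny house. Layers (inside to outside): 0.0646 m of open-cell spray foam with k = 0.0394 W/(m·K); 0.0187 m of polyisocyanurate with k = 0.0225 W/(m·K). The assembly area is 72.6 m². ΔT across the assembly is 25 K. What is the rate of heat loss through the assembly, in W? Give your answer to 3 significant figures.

735 W

0.0646/0.0394 = 1.64
0.0187/0.0225 = 0.8311
R_total = 1.64 + 0.8311 = 2.471 m²·K/W
Q = A·ΔT/R = 72.6 × 25 / 2.471 = 734.6 W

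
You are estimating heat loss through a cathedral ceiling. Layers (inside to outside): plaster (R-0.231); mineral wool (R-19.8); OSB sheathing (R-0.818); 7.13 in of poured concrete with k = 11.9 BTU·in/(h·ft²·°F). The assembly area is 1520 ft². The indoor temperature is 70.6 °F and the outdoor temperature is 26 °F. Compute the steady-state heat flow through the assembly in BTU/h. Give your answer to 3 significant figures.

3160 BTU/h

7.13/11.9 = 0.5992
R_total = 0.231 + 19.8 + 0.818 + 0.5992 = 21.45 ft²·°F·h/BTU
Q = A·ΔT/R = 1520 × (70.6 − 26) / 21.45 = 3161 BTU/h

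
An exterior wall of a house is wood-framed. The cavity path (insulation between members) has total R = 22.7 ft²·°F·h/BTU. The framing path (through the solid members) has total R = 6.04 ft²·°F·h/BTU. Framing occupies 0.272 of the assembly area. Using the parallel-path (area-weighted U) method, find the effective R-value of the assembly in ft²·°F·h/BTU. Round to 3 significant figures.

13.0 ft²·°F·h/BTU

U_eff = 0.728/22.7 + 0.272/6.04 = 0.03207 + 0.04503 = 0.0771
R_eff = 1/U_eff = 12.97 ft²·°F·h/BTU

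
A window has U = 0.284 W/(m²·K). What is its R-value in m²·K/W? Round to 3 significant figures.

R = 1/U = 1/0.284 = 3.521

3.52 m²·K/W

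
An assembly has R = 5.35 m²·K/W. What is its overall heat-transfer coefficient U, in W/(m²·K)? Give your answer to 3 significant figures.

0.187 W/(m²·K)

U = 1/R = 1/5.35 = 0.1869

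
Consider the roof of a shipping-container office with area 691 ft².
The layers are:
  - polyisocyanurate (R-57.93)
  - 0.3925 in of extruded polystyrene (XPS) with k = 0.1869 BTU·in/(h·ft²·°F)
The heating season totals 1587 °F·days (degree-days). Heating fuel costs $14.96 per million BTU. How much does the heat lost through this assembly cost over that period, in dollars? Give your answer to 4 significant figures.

6.559 dollars

0.3925/0.1869 = 2.1001
R_total = 57.93 + 2.1001 = 60.03 ft²·°F·h/BTU
E = A × HDD × 24 / R = 691 × 1587 × 24 / 60.03 = 438430 BTU
Cost = 438430/10⁶ × 14.96 = $6.5589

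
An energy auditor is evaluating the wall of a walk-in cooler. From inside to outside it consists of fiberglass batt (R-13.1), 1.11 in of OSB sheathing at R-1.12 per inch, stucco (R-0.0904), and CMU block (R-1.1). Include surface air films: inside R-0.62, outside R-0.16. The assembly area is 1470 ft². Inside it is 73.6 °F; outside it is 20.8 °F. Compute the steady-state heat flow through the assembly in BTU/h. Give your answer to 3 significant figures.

4760 BTU/h

1.11 × 1.12 = 1.243
R_total = 0.62 + 13.1 + 1.243 + 0.0904 + 1.1 + 0.16 = 16.31 ft²·°F·h/BTU
Q = A·ΔT/R = 1470 × (73.6 − 20.8) / 16.31 = 4758 BTU/h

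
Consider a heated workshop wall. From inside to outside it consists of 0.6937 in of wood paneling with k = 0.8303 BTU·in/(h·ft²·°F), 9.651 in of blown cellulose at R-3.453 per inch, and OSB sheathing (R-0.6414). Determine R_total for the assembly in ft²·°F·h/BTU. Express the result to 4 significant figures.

0.6937/0.8303 = 0.83548
9.651 × 3.453 = 33.325
R_total = 0.83548 + 33.325 + 0.6414 = 34.802 ft²·°F·h/BTU

34.80 ft²·°F·h/BTU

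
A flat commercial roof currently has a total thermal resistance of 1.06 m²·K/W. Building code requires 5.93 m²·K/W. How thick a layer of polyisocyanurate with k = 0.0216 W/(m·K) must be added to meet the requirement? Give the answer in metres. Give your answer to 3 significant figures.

0.105 m

ΔR = 5.93 − 1.06 = 4.87 m²·K/W
L = ΔR × k = 4.87 × 0.0216 = 0.1052 m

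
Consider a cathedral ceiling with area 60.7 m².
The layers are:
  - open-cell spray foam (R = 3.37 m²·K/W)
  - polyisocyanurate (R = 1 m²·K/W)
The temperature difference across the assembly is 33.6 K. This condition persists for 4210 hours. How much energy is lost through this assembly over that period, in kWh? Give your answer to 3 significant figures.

1960 kWh

R_total = 3.37 + 1 = 4.37 m²·K/W
Q = 60.7 × 33.6 / 4.37 = 466.7 W
E = 466.7 W × 4210 h / 1000 = 1965 kWh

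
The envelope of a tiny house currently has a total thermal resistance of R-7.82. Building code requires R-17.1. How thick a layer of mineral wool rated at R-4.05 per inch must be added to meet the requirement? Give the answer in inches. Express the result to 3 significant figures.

ΔR = 17.1 − 7.82 = 9.28 ft²·°F·h/BTU
L = ΔR / (R/in) = 9.28/4.05 = 2.291 in

2.29 in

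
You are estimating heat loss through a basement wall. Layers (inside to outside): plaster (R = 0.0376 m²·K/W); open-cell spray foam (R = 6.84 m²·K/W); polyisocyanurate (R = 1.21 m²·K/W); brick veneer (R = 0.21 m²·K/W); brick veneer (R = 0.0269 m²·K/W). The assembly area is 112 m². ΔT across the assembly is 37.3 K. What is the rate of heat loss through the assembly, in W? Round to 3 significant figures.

R_total = 0.0376 + 6.84 + 1.21 + 0.21 + 0.0269 = 8.325 m²·K/W
Q = A·ΔT/R = 112 × 37.3 / 8.325 = 501.8 W

502 W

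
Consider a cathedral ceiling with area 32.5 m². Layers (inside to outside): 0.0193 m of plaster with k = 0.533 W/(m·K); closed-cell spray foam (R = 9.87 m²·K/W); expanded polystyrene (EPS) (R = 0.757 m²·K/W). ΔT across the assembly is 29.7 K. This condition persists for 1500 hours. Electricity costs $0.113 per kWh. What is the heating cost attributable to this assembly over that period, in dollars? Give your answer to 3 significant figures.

15.3 dollars

0.0193/0.533 = 0.03621
R_total = 0.03621 + 9.87 + 0.757 = 10.66 m²·K/W
Q = 32.5 × 29.7 / 10.66 = 90.52 W
E = 90.52 W × 1500 h / 1000 = 135.8 kWh
Cost = 135.8 × 0.113 = $15.34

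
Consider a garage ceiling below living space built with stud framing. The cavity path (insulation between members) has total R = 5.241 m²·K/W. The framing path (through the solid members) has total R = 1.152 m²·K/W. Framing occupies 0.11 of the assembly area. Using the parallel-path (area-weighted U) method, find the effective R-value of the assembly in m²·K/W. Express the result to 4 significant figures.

3.769 m²·K/W

U_eff = 0.89/5.241 + 0.11/1.152 = 0.16981 + 0.095486 = 0.2653
R_eff = 1/U_eff = 3.7693 m²·K/W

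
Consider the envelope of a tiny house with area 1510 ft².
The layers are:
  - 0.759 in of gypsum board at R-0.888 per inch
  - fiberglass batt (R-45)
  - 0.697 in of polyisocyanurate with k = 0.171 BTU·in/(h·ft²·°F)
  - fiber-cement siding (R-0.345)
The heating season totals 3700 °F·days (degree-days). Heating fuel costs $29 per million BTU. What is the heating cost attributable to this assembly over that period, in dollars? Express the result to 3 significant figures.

0.759 × 0.888 = 0.674
0.697/0.171 = 4.076
R_total = 0.674 + 45 + 4.076 + 0.345 = 50.1 ft²·°F·h/BTU
E = A × HDD × 24 / R = 1510 × 3700 × 24 / 50.1 = 2677000 BTU
Cost = 2677000/10⁶ × 29 = $77.62

77.6 dollars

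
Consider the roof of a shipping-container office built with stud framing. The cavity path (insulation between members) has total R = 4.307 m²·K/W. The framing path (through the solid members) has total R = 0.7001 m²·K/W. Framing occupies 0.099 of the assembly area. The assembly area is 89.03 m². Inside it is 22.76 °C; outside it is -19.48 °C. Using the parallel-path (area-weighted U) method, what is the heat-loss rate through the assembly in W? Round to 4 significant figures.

U_eff = 0.901/4.307 + 0.099/0.7001 = 0.20919 + 0.14141 = 0.3506
R_eff = 1/U_eff = 2.8522 m²·K/W
Q = 89.03 × (22.76 − (-19.48)) / 2.8522 = 1318.5 W

1318 W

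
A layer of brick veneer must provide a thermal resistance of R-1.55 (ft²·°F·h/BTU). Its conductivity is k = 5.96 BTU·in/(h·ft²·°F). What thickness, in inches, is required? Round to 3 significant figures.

9.24 in

L = R × k = 1.55 × 5.96 = 9.238 in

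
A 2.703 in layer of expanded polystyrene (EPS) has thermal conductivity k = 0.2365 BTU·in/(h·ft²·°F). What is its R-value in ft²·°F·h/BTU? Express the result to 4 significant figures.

R = L/k = 2.703/0.2365 = 11.429 ft²·°F·h/BTU

11.43 ft²·°F·h/BTU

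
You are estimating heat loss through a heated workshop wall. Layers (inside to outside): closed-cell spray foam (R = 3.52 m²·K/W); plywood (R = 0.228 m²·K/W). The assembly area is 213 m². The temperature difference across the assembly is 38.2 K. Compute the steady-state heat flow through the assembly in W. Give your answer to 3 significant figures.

R_total = 3.52 + 0.228 = 3.748 m²·K/W
Q = A·ΔT/R = 213 × 38.2 / 3.748 = 2171 W

2170 W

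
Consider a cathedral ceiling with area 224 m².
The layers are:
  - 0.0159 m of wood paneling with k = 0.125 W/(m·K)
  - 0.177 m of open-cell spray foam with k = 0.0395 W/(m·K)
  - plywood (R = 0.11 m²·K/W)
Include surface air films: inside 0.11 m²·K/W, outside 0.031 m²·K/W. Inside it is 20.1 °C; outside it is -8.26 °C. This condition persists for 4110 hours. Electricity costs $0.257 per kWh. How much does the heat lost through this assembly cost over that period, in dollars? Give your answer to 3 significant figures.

1380 dollars

0.0159/0.125 = 0.1272
0.177/0.0395 = 4.481
R_total = 0.11 + 0.1272 + 4.481 + 0.11 + 0.031 = 4.859 m²·K/W
Q = 224 × (20.1 − (-8.26)) / 4.859 = 1307 W
E = 1307 W × 4110 h / 1000 = 5373 kWh
Cost = 5373 × 0.257 = $1381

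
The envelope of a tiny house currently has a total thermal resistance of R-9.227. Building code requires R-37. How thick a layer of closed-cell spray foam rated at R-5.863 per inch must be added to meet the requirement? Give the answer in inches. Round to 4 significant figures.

ΔR = 37 − 9.227 = 27.773 ft²·°F·h/BTU
L = ΔR / (R/in) = 27.773/5.863 = 4.737 in

4.737 in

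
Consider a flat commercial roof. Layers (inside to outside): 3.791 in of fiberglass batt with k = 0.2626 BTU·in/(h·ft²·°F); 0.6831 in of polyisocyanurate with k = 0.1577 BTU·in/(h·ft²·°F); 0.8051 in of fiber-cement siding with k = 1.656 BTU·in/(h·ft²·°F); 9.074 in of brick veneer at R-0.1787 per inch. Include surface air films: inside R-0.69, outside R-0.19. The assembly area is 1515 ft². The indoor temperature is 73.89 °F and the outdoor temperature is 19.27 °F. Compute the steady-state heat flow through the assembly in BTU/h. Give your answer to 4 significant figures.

3.791/0.2626 = 14.436
0.6831/0.1577 = 4.3316
0.8051/1.656 = 0.48617
9.074 × 0.1787 = 1.6215
R_total = 0.69 + 14.436 + 4.3316 + 0.48617 + 1.6215 + 0.19 = 21.756 ft²·°F·h/BTU
Q = A·ΔT/R = 1515 × (73.89 − 19.27) / 21.756 = 3803.6 BTU/h

3804 BTU/h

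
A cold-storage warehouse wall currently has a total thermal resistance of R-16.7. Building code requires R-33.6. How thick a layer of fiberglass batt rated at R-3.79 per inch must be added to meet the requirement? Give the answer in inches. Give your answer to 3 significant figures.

ΔR = 33.6 − 16.7 = 16.9 ft²·°F·h/BTU
L = ΔR / (R/in) = 16.9/3.79 = 4.459 in

4.46 in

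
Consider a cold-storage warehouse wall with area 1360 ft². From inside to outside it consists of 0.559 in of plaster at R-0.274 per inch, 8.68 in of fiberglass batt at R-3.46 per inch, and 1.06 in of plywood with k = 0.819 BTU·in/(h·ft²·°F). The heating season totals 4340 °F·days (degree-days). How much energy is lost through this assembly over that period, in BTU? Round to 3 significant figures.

4500000 BTU

0.559 × 0.274 = 0.1532
8.68 × 3.46 = 30.03
1.06/0.819 = 1.294
R_total = 0.1532 + 30.03 + 1.294 = 31.48 ft²·°F·h/BTU
E = A × HDD × 24 / R = 1360 × 4340 × 24 / 31.48 = 4500000 BTU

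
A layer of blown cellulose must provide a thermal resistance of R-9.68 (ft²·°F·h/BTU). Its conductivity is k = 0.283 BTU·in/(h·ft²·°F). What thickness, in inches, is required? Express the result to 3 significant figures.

L = R × k = 9.68 × 0.283 = 2.739 in

2.74 in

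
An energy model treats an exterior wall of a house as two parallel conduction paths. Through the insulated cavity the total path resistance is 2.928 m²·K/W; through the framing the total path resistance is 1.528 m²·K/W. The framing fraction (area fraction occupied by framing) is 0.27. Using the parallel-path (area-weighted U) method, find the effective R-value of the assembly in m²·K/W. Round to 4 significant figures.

2.347 m²·K/W

U_eff = 0.73/2.928 + 0.27/1.528 = 0.24932 + 0.1767 = 0.42602
R_eff = 1/U_eff = 2.3473 m²·K/W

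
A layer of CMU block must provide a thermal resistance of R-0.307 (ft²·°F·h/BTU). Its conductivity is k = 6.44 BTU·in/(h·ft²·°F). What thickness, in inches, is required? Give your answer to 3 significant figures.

L = R × k = 0.307 × 6.44 = 1.977 in

1.98 in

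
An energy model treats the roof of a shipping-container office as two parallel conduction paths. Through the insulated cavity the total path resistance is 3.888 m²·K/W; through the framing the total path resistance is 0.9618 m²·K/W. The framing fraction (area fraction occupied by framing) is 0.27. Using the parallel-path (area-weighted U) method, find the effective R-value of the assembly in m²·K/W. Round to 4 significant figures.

U_eff = 0.73/3.888 + 0.27/0.9618 = 0.18776 + 0.28072 = 0.46848
R_eff = 1/U_eff = 2.1346 m²·K/W

2.135 m²·K/W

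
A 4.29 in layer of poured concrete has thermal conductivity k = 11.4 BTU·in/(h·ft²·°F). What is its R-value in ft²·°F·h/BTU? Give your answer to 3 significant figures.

0.376 ft²·°F·h/BTU

R = L/k = 4.29/11.4 = 0.3763 ft²·°F·h/BTU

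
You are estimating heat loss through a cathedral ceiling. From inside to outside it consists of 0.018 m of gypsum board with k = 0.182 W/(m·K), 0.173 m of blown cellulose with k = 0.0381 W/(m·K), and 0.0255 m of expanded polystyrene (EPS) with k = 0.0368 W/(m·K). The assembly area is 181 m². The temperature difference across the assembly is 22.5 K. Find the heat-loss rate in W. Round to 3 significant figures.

764 W

0.018/0.182 = 0.0989
0.173/0.0381 = 4.541
0.0255/0.0368 = 0.6929
R_total = 0.0989 + 4.541 + 0.6929 = 5.333 m²·K/W
Q = A·ΔT/R = 181 × 22.5 / 5.333 = 763.7 W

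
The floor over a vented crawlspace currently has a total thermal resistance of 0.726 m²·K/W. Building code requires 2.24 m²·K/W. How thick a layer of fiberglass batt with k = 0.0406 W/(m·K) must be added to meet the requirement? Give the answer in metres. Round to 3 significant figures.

0.0615 m

ΔR = 2.24 − 0.726 = 1.514 m²·K/W
L = ΔR × k = 1.514 × 0.0406 = 0.06147 m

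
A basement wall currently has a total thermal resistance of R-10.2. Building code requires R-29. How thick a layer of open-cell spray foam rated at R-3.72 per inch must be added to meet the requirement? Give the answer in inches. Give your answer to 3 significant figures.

ΔR = 29 − 10.2 = 18.8 ft²·°F·h/BTU
L = ΔR / (R/in) = 18.8/3.72 = 5.054 in

5.05 in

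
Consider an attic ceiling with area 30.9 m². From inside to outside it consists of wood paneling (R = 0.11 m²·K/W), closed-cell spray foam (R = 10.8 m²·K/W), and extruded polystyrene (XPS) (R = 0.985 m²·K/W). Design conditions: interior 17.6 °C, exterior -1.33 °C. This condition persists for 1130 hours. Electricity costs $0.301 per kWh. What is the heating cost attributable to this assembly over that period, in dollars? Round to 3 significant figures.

16.7 dollars

R_total = 0.11 + 10.8 + 0.985 = 11.9 m²·K/W
Q = 30.9 × (17.6 − (-1.33)) / 11.9 = 49.18 W
E = 49.18 W × 1130 h / 1000 = 55.57 kWh
Cost = 55.57 × 0.301 = $16.73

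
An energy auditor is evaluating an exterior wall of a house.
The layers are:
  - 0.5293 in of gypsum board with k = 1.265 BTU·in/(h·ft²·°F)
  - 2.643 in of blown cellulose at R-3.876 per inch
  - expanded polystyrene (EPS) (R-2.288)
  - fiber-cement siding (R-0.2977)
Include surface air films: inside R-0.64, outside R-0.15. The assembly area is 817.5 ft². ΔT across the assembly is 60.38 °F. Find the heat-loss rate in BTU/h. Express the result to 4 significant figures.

3516 BTU/h

0.5293/1.265 = 0.41842
2.643 × 3.876 = 10.244
R_total = 0.64 + 0.41842 + 10.244 + 2.288 + 0.2977 + 0.15 = 14.038 ft²·°F·h/BTU
Q = A·ΔT/R = 817.5 × 60.38 / 14.038 = 3516.1 BTU/h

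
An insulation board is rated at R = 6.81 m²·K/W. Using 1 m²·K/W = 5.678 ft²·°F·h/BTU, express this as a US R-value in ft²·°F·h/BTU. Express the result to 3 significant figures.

38.7 ft²·°F·h/BTU

R_US = 6.81 × 5.678 = 38.67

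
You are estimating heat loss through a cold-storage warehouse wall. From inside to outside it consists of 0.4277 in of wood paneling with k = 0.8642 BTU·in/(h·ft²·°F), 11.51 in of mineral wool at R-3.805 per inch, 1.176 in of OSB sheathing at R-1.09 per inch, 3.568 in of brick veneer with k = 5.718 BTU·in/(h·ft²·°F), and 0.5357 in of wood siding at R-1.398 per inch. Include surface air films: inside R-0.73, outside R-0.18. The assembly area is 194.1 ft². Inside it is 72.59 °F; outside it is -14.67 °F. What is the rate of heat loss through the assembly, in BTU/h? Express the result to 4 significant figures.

353.9 BTU/h

0.4277/0.8642 = 0.49491
11.51 × 3.805 = 43.796
1.176 × 1.09 = 1.2818
3.568/5.718 = 0.62399
0.5357 × 1.398 = 0.74891
R_total = 0.73 + 0.49491 + 43.796 + 1.2818 + 0.62399 + 0.74891 + 0.18 = 47.855 ft²·°F·h/BTU
Q = A·ΔT/R = 194.1 × (72.59 − (-14.67)) / 47.855 = 353.93 BTU/h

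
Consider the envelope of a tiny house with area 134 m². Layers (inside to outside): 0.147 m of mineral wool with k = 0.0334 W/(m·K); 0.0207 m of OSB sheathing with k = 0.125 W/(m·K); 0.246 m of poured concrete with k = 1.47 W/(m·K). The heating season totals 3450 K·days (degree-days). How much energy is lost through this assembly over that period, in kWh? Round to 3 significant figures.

0.147/0.0334 = 4.401
0.0207/0.125 = 0.1656
0.246/1.47 = 0.1673
R_total = 4.401 + 0.1656 + 0.1673 = 4.734 m²·K/W
E = A × HDD × 24 / R / 1000 = 134 × 3450 × 24 / 4.734 / 1000 = 2344 kWh

2340 kWh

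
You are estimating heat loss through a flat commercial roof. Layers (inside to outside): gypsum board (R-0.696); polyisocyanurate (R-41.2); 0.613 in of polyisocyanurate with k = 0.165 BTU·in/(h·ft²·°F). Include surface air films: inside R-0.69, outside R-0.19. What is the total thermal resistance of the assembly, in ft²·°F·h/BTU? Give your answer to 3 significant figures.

46.5 ft²·°F·h/BTU

0.613/0.165 = 3.715
R_total = 0.69 + 0.696 + 41.2 + 3.715 + 0.19 = 46.49 ft²·°F·h/BTU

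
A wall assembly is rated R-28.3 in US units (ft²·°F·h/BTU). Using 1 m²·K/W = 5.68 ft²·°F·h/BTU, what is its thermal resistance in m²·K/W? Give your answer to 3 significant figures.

R_SI = 28.3/5.68 = 4.982

4.98 m²·K/W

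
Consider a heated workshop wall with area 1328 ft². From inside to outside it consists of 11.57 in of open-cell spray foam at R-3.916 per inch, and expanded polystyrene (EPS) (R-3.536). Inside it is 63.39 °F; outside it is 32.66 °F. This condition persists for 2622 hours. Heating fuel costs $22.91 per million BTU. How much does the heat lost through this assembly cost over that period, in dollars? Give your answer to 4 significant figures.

50.19 dollars

11.57 × 3.916 = 45.308
R_total = 45.308 + 3.536 = 48.844 ft²·°F·h/BTU
Q = 1328 × (63.39 − 32.66) / 48.844 = 835.5 BTU/h
E = 835.5 × 2622 = 2190700 BTU
Cost = 2190700/10⁶ × 22.91 = $50.189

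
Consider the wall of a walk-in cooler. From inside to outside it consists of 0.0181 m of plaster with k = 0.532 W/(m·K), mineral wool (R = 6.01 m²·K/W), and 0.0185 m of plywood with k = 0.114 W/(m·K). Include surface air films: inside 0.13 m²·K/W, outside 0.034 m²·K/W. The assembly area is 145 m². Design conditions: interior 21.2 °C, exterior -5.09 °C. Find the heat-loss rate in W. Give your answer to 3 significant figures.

0.0181/0.532 = 0.03402
0.0185/0.114 = 0.1623
R_total = 0.13 + 0.03402 + 6.01 + 0.1623 + 0.034 = 6.37 m²·K/W
Q = A·ΔT/R = 145 × (21.2 − (-5.09)) / 6.37 = 598.4 W

598 W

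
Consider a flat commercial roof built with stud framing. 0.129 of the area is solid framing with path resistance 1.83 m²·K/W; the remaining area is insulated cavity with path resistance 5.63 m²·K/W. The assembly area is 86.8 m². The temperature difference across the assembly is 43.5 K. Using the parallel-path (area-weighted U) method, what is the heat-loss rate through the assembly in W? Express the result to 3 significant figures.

U_eff = 0.871/5.63 + 0.129/1.83 = 0.1547 + 0.07049 = 0.2252
R_eff = 1/U_eff = 4.441 m²·K/W
Q = 86.8 × 43.5 / 4.441 = 850.3 W

850 W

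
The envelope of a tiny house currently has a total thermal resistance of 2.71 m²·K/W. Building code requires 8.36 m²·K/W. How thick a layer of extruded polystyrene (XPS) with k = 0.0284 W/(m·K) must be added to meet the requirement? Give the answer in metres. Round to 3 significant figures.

0.160 m

ΔR = 8.36 − 2.71 = 5.65 m²·K/W
L = ΔR × k = 5.65 × 0.0284 = 0.1605 m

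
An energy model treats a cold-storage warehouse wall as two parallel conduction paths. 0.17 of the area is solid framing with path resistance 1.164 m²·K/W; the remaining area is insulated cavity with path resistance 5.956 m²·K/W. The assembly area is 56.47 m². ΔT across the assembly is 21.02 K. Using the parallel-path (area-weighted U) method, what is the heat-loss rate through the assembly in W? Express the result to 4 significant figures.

338.8 W

U_eff = 0.83/5.956 + 0.17/1.164 = 0.13936 + 0.14605 = 0.2854
R_eff = 1/U_eff = 3.5038 m²·K/W
Q = 56.47 × 21.02 / 3.5038 = 338.77 W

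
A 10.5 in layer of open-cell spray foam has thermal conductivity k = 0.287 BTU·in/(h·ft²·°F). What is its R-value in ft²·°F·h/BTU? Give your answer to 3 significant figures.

R = L/k = 10.5/0.287 = 36.59 ft²·°F·h/BTU

36.6 ft²·°F·h/BTU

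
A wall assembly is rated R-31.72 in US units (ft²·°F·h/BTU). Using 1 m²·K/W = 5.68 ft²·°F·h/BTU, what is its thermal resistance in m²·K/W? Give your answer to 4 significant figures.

R_SI = 31.72/5.68 = 5.5845

5.585 m²·K/W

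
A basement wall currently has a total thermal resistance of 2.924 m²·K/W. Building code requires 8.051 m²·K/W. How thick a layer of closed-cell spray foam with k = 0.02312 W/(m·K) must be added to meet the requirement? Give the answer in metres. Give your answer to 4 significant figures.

0.1185 m

ΔR = 8.051 − 2.924 = 5.127 m²·K/W
L = ΔR × k = 5.127 × 0.02312 = 0.11854 m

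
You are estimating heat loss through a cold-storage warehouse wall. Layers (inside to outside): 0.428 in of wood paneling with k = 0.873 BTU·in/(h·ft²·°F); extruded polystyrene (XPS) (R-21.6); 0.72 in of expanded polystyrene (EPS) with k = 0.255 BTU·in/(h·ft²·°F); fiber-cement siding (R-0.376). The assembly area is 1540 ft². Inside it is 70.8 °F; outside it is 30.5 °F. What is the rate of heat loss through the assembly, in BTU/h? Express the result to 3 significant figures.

2450 BTU/h

0.428/0.873 = 0.4903
0.72/0.255 = 2.824
R_total = 0.4903 + 21.6 + 2.824 + 0.376 = 25.29 ft²·°F·h/BTU
Q = A·ΔT/R = 1540 × (70.8 − 30.5) / 25.29 = 2454 BTU/h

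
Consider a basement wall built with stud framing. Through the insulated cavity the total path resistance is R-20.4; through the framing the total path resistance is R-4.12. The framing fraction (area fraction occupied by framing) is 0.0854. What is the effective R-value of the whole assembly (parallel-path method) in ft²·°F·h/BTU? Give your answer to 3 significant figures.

U_eff = 0.9146/20.4 + 0.0854/4.12 = 0.04483 + 0.02073 = 0.06556
R_eff = 1/U_eff = 15.25 ft²·°F·h/BTU

15.3 ft²·°F·h/BTU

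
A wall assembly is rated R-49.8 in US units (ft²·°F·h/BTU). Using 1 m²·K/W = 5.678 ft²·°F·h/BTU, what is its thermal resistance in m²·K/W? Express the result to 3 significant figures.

R_SI = 49.8/5.678 = 8.771

8.77 m²·K/W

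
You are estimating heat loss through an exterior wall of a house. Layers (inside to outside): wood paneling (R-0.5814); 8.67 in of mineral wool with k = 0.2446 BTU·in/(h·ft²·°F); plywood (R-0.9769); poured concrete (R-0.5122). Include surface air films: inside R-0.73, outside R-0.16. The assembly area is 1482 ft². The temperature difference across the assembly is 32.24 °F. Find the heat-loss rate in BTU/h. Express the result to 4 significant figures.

1244 BTU/h

8.67/0.2446 = 35.446
R_total = 0.73 + 0.5814 + 35.446 + 0.9769 + 0.5122 + 0.16 = 38.406 ft²·°F·h/BTU
Q = A·ΔT/R = 1482 × 32.24 / 38.406 = 1244.1 BTU/h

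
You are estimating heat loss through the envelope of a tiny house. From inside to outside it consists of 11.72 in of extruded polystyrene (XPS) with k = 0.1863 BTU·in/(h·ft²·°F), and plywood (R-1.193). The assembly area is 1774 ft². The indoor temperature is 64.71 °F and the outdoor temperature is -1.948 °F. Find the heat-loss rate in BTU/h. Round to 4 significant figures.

1845 BTU/h

11.72/0.1863 = 62.909
R_total = 62.909 + 1.193 = 64.102 ft²·°F·h/BTU
Q = A·ΔT/R = 1774 × (64.71 − (-1.948)) / 64.102 = 1844.7 BTU/h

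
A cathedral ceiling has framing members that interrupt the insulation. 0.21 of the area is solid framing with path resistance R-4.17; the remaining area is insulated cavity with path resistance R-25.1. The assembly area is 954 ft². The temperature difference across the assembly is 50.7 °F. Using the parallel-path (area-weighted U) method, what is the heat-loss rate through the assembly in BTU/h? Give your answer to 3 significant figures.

3960 BTU/h

U_eff = 0.79/25.1 + 0.21/4.17 = 0.03147 + 0.05036 = 0.08183
R_eff = 1/U_eff = 12.22 ft²·°F·h/BTU
Q = 954 × 50.7 / 12.22 = 3958 BTU/h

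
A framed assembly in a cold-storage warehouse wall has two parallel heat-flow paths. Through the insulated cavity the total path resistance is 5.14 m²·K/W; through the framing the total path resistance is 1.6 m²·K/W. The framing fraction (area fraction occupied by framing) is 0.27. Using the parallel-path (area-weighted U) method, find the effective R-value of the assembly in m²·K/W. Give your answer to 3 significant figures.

3.22 m²·K/W

U_eff = 0.73/5.14 + 0.27/1.6 = 0.142 + 0.1688 = 0.3108
R_eff = 1/U_eff = 3.218 m²·K/W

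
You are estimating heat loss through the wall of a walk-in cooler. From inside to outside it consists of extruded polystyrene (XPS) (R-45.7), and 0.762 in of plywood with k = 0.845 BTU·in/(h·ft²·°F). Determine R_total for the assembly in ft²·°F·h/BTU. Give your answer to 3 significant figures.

46.6 ft²·°F·h/BTU

0.762/0.845 = 0.9018
R_total = 45.7 + 0.9018 = 46.6 ft²·°F·h/BTU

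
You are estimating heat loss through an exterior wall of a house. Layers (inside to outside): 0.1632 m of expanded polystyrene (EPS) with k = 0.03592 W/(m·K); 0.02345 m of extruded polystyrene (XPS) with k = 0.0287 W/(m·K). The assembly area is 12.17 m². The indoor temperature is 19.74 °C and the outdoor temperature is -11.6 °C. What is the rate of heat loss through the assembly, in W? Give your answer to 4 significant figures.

71.15 W

0.1632/0.03592 = 4.5434
0.02345/0.0287 = 0.81707
R_total = 4.5434 + 0.81707 = 5.3605 m²·K/W
Q = A·ΔT/R = 12.17 × (19.74 − (-11.6)) / 5.3605 = 71.151 W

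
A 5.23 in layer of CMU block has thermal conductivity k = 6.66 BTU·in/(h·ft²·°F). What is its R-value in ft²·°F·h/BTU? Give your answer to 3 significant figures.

R = L/k = 5.23/6.66 = 0.7853 ft²·°F·h/BTU

0.785 ft²·°F·h/BTU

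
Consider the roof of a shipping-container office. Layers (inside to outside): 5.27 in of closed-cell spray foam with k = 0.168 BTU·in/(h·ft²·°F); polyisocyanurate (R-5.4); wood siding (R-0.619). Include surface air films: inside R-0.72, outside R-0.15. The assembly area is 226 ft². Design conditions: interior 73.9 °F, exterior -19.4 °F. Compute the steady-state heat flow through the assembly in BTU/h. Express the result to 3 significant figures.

551 BTU/h

5.27/0.168 = 31.37
R_total = 0.72 + 31.37 + 5.4 + 0.619 + 0.15 = 38.26 ft²·°F·h/BTU
Q = A·ΔT/R = 226 × (73.9 − (-19.4)) / 38.26 = 551.1 BTU/h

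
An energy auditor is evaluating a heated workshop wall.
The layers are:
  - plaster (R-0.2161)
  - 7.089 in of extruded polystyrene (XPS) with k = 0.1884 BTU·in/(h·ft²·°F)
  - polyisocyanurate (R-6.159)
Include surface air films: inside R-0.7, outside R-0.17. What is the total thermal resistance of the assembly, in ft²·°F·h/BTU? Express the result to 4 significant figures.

44.87 ft²·°F·h/BTU

7.089/0.1884 = 37.627
R_total = 0.7 + 0.2161 + 37.627 + 6.159 + 0.17 = 44.872 ft²·°F·h/BTU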